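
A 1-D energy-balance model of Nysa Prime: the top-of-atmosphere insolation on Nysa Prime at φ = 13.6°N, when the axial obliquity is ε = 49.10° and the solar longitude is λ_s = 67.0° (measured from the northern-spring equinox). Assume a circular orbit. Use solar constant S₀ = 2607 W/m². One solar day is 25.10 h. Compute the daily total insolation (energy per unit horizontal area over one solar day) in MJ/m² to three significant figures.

Solar declination: sin δ = sin ε · sin λ_s = sin 49.10° × sin 67.0° = 0.69577, so δ = +44.088°.
cos H₀ = −tan(+13.6°) tan(+44.088°) = -0.2343, H₀ = 1.8073 rad.
Bracket: H₀ sin φ sin δ + cos φ cos δ sin H₀ = 1.8073×0.23514×0.69577 + 0.97196×0.71827×0.97215 = 0.295680 + 0.678687 = 0.974367.
Q̄ = (S₀/π) × [bracket] = (2607/π) × 0.974367 = 808.56 W/m².
Daily total = Q̄ × 25.10 h × 3600 s/h = 808.56 × 25.10 × 3600 / 10⁶ = 73.06 MJ/m².

73.1 MJ/m²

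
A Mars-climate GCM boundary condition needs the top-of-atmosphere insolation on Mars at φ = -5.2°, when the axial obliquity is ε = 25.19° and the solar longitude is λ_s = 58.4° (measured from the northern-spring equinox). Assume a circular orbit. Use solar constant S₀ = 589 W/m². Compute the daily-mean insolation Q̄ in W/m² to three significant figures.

Q̄ ≈ 164 W/m²

Solar declination: sin δ = sin ε · sin λ_s = sin 25.19° × sin 58.4° = 0.36251, so δ = +21.255°.
cos H₀ = −tan(-5.2°) tan(+21.255°) = 0.0354, H₀ = 1.5354 rad.
Bracket: H₀ sin φ sin δ + cos φ cos δ sin H₀ = 1.5354×-0.09063×0.36251 + 0.99588×0.93198×0.99937 = -0.050444 + 0.927556 = 0.877112.
Q̄ = (S₀/π) × [bracket] = (589/π) × 0.877112 = 164.4 W/m².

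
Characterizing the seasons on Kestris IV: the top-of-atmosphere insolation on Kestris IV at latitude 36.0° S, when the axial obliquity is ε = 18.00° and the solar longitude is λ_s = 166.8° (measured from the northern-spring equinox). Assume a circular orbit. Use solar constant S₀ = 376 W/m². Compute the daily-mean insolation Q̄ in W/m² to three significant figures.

Q̄ ≈ 88.9 W/m²

Solar declination: sin δ = sin ε · sin λ_s = sin 18.00° × sin 166.8° = 0.07056, so δ = +4.046°.
cos H₀ = −tan(-36.0°) tan(+4.046°) = 0.0514, H₀ = 1.5194 rad.
Bracket: H₀ sin φ sin δ + cos φ cos δ sin H₀ = 1.5194×-0.58779×0.07056 + 0.80902×0.99751×0.99868 = -0.063016 + 0.805940 = 0.742924.
Q̄ = (S₀/π) × [bracket] = (376/π) × 0.742924 = 88.92 W/m².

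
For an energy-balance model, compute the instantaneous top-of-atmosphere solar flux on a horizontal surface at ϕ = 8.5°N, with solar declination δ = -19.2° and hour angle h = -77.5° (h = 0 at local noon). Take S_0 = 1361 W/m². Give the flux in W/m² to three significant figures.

cos θ_z = sin ϕ sin δ + cos ϕ cos δ cos h = -0.048610 + 0.202155 = 0.153545.
Flux = S_0 · cos θ_z = 1361 × 0.153545 = 209.0 W/m².

209 W/m²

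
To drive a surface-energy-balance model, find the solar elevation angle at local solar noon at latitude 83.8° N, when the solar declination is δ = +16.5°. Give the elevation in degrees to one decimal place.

22.7°

At local noon the hour angle is zero, so the zenith angle equals |φ − δ| = |+83.8° − (+16.500°)| = 67.300°.
Elevation = 90° − 67.300° = 22.7°.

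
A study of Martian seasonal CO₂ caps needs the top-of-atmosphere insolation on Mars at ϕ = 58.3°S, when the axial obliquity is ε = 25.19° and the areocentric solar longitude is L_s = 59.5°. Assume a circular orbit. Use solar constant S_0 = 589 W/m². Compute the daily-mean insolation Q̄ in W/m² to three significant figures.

Q̄ ≈ 19.2 W/m²

sin δ = sin 25.19° × sin 59.5° = 0.36673, so δ = +21.514°.
cos h₀ = −tan(-58.3°) tan(+21.514°) = 0.6383, h₀ = 0.8786 rad.
Bracket: h₀ sin ϕ sin δ + cos ϕ cos δ sin h₀ = 0.8786×-0.85081×0.36673 + 0.52547×0.93033×0.76983 = -0.274139 + 0.376339 = 0.102200.
Q̄ = (S_0/π) × [bracket] = (589/π) × 0.102200 = 19.16 W/m².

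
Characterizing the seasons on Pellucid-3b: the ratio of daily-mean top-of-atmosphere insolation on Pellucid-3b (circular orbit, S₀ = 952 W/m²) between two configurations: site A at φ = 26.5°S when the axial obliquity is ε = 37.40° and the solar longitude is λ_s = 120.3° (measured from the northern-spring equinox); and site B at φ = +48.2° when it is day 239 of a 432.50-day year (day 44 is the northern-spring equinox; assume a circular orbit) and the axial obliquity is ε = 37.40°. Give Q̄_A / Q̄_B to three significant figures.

— Configuration A (φ=-26.5°):
Solar declination: sin δ = sin ε · sin λ_s = sin 37.40° × sin 120.3° = 0.52441, so δ = +31.628°.
cos H₀ = −tan(-26.5°) tan(+31.628°) = 0.3071, H₀ = 1.2587 rad.
Bracket: H₀ sin φ sin δ + cos φ cos δ sin H₀ = 1.2587×-0.44620×0.52441 + 0.89493×0.85147×0.95169 = -0.294525 + 0.725194 = 0.430669.
Q̄ = (S₀/π) × [bracket] = (952/π) × 0.430669 = 130.51 W/m².
— Configuration B (φ=+48.2°):
Solar longitude: λ_s = 360° × (239 − 44)/432.50 = 162.312°.
sin δ = sin 37.40° × sin 162.312° = 0.18454, so δ = +10.634°.
cos H₀ = −tan(+48.2°) tan(+10.634°) = -0.2100, H₀ = 1.7824 rad.
Bracket: H₀ sin φ sin δ + cos φ cos δ sin H₀ = 1.7824×0.74548×0.18454 + 0.66653×0.98283×0.97770 = 0.245206 + 0.640477 = 0.885683.
Q̄ = (S₀/π) × [bracket] = (952/π) × 0.885683 = 268.39 W/m².
Ratio Q̄_A / Q̄_B = 130.51 / 268.39 = 0.4863.

Q̄_A / Q̄_B ≈ 0.486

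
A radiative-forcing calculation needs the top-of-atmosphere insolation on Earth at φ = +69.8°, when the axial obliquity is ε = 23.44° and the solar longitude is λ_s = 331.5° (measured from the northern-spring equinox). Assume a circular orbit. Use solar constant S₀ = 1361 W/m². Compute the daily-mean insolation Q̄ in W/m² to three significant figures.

Solar declination: sin δ = sin ε · sin λ_s = sin 23.44° × sin 331.5° = -0.18981, so δ = -10.942°.
cos H₀ = −tan(+69.8°) tan(-10.942°) = 0.5254, H₀ = 1.0176 rad.
Bracket: H₀ sin φ sin δ + cos φ cos δ sin H₀ = 1.0176×0.93849×-0.18981 + 0.34530×0.98182×0.85083 = -0.181270 + 0.288450 = 0.107180.
Q̄ = (S₀/π) × [bracket] = (1361/π) × 0.107180 = 46.43 W/m².

Q̄ ≈ 46.4 W/m²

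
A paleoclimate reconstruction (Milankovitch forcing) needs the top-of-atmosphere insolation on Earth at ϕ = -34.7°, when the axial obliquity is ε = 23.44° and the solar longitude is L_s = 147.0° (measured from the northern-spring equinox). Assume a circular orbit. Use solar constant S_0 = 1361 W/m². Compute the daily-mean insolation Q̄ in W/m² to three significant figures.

Solar declination: sin δ = sin ε · sin L_s = sin 23.44° × sin 147.0° = 0.21665, so δ = +12.512°.
cos h₀ = −tan(-34.7°) tan(+12.512°) = 0.1537, h₀ = 1.4165 rad.
Bracket: h₀ sin ϕ sin δ + cos ϕ cos δ sin h₀ = 1.4165×-0.56928×0.21665 + 0.82214×0.97625×0.98812 = -0.174703 + 0.793079 = 0.618376.
Q̄ = (S_0/π) × [bracket] = (1361/π) × 0.618376 = 267.9 W/m².

Q̄ ≈ 268 W/m²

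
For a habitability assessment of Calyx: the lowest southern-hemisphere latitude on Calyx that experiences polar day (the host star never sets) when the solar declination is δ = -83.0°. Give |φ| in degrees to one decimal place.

|φ| = 7.0°

Polar day requires cos H₀ = −tan φ tan δ ≤ −1, i.e. tan φ tan δ ≥ 1.
The boundary is |tan φ| · |tan δ| = 1, so |φ| = 90° − |δ| = 90° − 83.0° = 7.0° in the southern hemisphere.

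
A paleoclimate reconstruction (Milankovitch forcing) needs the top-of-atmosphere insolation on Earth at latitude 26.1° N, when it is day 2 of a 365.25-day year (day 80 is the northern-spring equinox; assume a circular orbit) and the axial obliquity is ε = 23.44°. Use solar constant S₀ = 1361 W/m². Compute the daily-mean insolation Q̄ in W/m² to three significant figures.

Q̄ ≈ 250 W/m²

Solar longitude: λ_s = 360° × (2 − 80)/365.25 = -76.879°, i.e. -76.879° + 360° = 283.121°.
sin δ = sin 23.44° × sin 283.121° = -0.38740, so δ = -22.793°.
cos H₀ = −tan(+26.1°) tan(-22.793°) = 0.2059, H₀ = 1.3635 rad.
Bracket: H₀ sin φ sin δ + cos φ cos δ sin H₀ = 1.3635×0.43994×-0.38740 + 0.89803×0.92191×0.97858 = -0.232385 + 0.810169 = 0.577784.
Q̄ = (S₀/π) × [bracket] = (1361/π) × 0.577784 = 250.3 W/m².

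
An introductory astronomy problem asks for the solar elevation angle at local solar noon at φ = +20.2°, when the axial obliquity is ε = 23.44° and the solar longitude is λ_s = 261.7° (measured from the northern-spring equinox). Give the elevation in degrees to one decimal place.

46.6°

Solar declination: sin δ = sin ε · sin λ_s = sin 23.44° × sin 261.7° = -0.39362, so δ = -23.180°.
At local noon the hour angle is zero, so the zenith angle equals |φ − δ| = |+20.2° − (-23.180°)| = 43.380°.
Elevation = 90° − 43.380° = 46.6°.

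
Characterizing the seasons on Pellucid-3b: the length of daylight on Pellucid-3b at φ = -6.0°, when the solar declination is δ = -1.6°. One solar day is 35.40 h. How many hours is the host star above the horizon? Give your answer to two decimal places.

17.73 h

cos H₀ = −tan φ · tan δ = −tan(-6.0°) × tan(-1.600°) = -0.0029, so H₀ = 1.5737 rad = 90.17°.
Daylight = 2H₀/(2π) × 35.40 h = (1.5737/π) × 35.40 = 17.73 h.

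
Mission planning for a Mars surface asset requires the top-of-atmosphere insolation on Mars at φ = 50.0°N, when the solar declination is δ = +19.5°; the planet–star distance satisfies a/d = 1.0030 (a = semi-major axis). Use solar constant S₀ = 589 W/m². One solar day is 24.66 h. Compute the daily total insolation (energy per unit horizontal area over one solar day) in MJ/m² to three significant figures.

17.8 MJ/m²

cos H₀ = −tan(+50.0°) tan(+19.500°) = -0.4220, H₀ = 2.0065 rad.
Bracket: H₀ sin φ sin δ + cos φ cos δ sin H₀ = 2.0065×0.76604×0.33381 + 0.64279×0.94264×0.90659 = 0.513086 + 0.549321 = 1.062407.
Inverse-square distance factor (a/d)² = 1.0030² = 1.006009.
Q̄ = (S₀/π) × 1.006009 × [bracket] = (589/π) × 1.006009 × 1.062407 = 200.38 W/m².
Daily total = Q̄ × 24.66 h × 3600 s/h = 200.38 × 24.66 × 3600 / 10⁶ = 17.79 MJ/m².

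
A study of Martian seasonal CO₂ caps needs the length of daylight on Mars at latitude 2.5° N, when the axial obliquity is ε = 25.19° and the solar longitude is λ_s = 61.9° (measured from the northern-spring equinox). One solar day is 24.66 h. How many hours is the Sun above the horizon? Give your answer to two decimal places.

Solar declination: sin δ = sin ε · sin λ_s = sin 25.19° × sin 61.9° = 0.37545, so δ = +22.052°.
cos H₀ = −tan φ · tan δ = −tan(+2.5°) × tan(+22.052°) = -0.0177, so H₀ = 1.5885 rad = 91.01°.
Daylight = 2H₀/(2π) × 24.66 h = (1.5885/π) × 24.66 = 12.47 h.

12.47 h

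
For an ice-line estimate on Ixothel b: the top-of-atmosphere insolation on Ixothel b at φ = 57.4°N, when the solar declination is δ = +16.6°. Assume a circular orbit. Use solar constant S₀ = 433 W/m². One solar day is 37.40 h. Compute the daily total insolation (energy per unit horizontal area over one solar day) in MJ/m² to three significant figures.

17.7 MJ/m²

cos H₀ = −tan(+57.4°) tan(+16.600°) = -0.4661, H₀ = 2.0557 rad.
Bracket: H₀ sin φ sin δ + cos φ cos δ sin H₀ = 2.0557×0.84245×0.28569 + 0.53877×0.95832×0.88471 = 0.494765 + 0.456788 = 0.951553.
Q̄ = (S₀/π) × [bracket] = (433/π) × 0.951553 = 131.15 W/m².
Daily total = Q̄ × 37.40 h × 3600 s/h = 131.15 × 37.40 × 3600 / 10⁶ = 17.66 MJ/m².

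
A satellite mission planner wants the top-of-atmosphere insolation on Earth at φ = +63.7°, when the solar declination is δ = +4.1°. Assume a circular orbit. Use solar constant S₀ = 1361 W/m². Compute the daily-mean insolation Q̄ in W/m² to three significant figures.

Q̄ ≈ 237 W/m²

cos H₀ = −tan(+63.7°) tan(+4.100°) = -0.1450, H₀ = 1.7163 rad.
Bracket: H₀ sin φ sin δ + cos φ cos δ sin H₀ = 1.7163×0.89649×0.07150 + 0.44307×0.99744×0.98943 = 0.110013 + 0.437264 = 0.547277.
Q̄ = (S₀/π) × [bracket] = (1361/π) × 0.547277 = 237.1 W/m².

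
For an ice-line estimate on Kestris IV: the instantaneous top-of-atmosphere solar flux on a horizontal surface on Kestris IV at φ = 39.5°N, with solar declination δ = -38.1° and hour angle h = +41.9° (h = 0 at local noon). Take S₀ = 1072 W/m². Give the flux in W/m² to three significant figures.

cos θ_z = sin φ sin δ + cos φ cos δ cos h = -0.392483 + 0.451960 = 0.059477.
Flux = S₀ · cos θ_z = 1072 × 0.059477 = 63.76 W/m².

63.8 W/m²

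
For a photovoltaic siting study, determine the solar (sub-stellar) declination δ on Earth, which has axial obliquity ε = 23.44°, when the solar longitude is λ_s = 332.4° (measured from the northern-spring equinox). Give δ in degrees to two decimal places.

δ = -10.62°

sin δ = sin ε · sin λ_s = sin 23.44° × sin 332.4° = -0.184294.
δ = arcsin(-0.184294) = -10.62°.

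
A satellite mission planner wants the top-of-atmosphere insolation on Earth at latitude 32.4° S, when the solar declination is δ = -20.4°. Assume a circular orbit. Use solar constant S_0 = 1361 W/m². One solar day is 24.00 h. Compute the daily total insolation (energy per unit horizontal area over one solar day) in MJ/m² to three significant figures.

cos h₀ = −tan(-32.4°) tan(-20.400°) = -0.2360, h₀ = 1.8091 rad.
Bracket: h₀ sin ϕ sin δ + cos ϕ cos δ sin h₀ = 1.8091×-0.53583×-0.34857 + 0.84433×0.93728×0.97175 = 0.337893 + 0.769017 = 1.106910.
Q̄ = (S_0/π) × [bracket] = (1361/π) × 1.106910 = 479.54 W/m².
Daily total = Q̄ × 24.00 h × 3600 s/h = 479.54 × 24.00 × 3600 / 10⁶ = 41.43 MJ/m².

41.4 MJ/m²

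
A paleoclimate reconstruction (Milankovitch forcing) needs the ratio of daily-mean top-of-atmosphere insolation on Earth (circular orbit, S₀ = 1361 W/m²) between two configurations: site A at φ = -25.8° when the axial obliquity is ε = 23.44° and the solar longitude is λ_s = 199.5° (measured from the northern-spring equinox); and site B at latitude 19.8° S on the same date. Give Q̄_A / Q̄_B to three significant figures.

Q̄_A / Q̄_B ≈ 0.981

— Configuration A (φ=-25.8°):
Solar declination: sin δ = sin ε · sin λ_s = sin 23.44° × sin 199.5° = -0.13278, so δ = -7.631°.
cos H₀ = −tan(-25.8°) tan(-7.631°) = -0.0648, H₀ = 1.6356 rad.
Bracket: H₀ sin φ sin δ + cos φ cos δ sin H₀ = 1.6356×-0.43523×-0.13278 + 0.90032×0.99114×0.99790 = 0.094521 + 0.890469 = 0.984990.
Q̄ = (S₀/π) × [bracket] = (1361/π) × 0.984990 = 426.72 W/m².
— Configuration B (φ=-19.8°):
cos H₀ = −tan(-19.8°) tan(-7.631°) = -0.0482, H₀ = 1.6190 rad.
Bracket: H₀ sin φ sin δ + cos φ cos δ sin H₀ = 1.6190×-0.33874×-0.13278 + 0.94088×0.99114×0.99884 = 0.072819 + 0.931462 = 1.004281.
Q̄ = (S₀/π) × [bracket] = (1361/π) × 1.004281 = 435.07 W/m².
Ratio Q̄_A / Q̄_B = 426.72 / 435.07 = 0.9808.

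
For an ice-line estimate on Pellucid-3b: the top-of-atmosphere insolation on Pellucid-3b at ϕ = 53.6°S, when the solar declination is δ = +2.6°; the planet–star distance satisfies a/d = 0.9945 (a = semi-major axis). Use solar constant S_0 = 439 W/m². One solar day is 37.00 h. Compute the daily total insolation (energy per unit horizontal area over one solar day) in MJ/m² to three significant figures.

9.88 MJ/m²

cos h₀ = −tan(-53.6°) tan(+2.600°) = 0.0616, h₀ = 1.5092 rad.
Bracket: h₀ sin ϕ sin δ + cos ϕ cos δ sin h₀ = 1.5092×-0.80489×0.04536 + 0.59342×0.99897×0.99810 = -0.055101 + 0.591682 = 0.536581.
Inverse-square distance factor (a/d)² = 0.9945² = 0.989030.
Q̄ = (S_0/π) × 0.989030 × [bracket] = (439/π) × 0.989030 × 0.536581 = 74.158 W/m².
Daily total = Q̄ × 37.00 h × 3600 s/h = 74.158 × 37.00 × 3600 / 10⁶ = 9.878 MJ/m².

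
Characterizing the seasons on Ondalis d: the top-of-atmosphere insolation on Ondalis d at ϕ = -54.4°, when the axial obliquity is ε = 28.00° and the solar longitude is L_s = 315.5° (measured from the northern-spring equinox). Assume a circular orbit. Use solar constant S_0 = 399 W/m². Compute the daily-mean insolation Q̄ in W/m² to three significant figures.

Solar declination: sin δ = sin ε · sin L_s = sin 28.00° × sin 315.5° = -0.32906, so δ = -19.212°.
cos h₀ = −tan(-54.4°) tan(-19.212°) = -0.4867, h₀ = 2.0791 rad.
Bracket: h₀ sin ϕ sin δ + cos ϕ cos δ sin h₀ = 2.0791×-0.81310×-0.32906 + 0.58212×0.94431×0.87355 = 0.556281 + 0.480192 = 1.036473.
Q̄ = (S_0/π) × [bracket] = (399/π) × 1.036473 = 131.6 W/m².

Q̄ ≈ 132 W/m²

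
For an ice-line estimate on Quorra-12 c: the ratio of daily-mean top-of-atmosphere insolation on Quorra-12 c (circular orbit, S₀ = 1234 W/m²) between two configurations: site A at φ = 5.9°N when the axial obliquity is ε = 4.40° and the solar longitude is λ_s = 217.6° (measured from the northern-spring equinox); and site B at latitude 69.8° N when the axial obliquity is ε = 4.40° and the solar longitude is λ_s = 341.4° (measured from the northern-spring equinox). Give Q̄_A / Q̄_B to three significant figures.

Q̄_A / Q̄_B ≈ 3.18

— Configuration A (φ=+5.9°):
Solar declination: sin δ = sin ε · sin λ_s = sin 4.40° × sin 217.6° = -0.04681, so δ = -2.683°.
cos H₀ = −tan(+5.9°) tan(-2.683°) = 0.0048, H₀ = 1.5660 rad.
Bracket: H₀ sin φ sin δ + cos φ cos δ sin H₀ = 1.5660×0.10279×-0.04681 + 0.99470×0.99890×0.99999 = -0.007535 + 0.993596 = 0.986061.
Q̄ = (S₀/π) × [bracket] = (1234/π) × 0.986061 = 387.32 W/m².
— Configuration B (φ=+69.8°):
Solar declination: sin δ = sin ε · sin λ_s = sin 4.40° × sin 341.4° = -0.02447, so δ = -1.402°.
cos H₀ = −tan(+69.8°) tan(-1.402°) = 0.0665, H₀ = 1.5042 rad.
Bracket: H₀ sin φ sin δ + cos φ cos δ sin H₀ = 1.5042×0.93849×-0.02447 + 0.34530×0.99970×0.99778 = -0.034544 + 0.344430 = 0.309886.
Q̄ = (S₀/π) × [bracket] = (1234/π) × 0.309886 = 121.72 W/m².
Ratio Q̄_A / Q̄_B = 387.32 / 121.72 = 3.182.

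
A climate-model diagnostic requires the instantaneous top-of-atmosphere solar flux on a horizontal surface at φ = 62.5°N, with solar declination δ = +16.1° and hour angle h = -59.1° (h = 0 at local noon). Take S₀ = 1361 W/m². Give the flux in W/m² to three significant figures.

645 W/m²

cos θ_z = sin φ sin δ + cos φ cos δ cos h = 0.245981 + 0.227827 = 0.473808.
Flux = S₀ · cos θ_z = 1361 × 0.473808 = 644.9 W/m².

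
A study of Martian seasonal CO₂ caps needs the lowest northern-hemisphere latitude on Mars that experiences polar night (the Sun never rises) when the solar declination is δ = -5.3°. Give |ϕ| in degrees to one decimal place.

|ϕ| = 84.7°

Polar night requires cos h₀ = −tan ϕ tan δ ≥ 1, i.e. tan ϕ tan δ ≤ −1.
The boundary is |tan ϕ| · |tan δ| = 1, so |ϕ| = 90° − |δ| = 90° − 5.3° = 84.7° in the northern hemisphere.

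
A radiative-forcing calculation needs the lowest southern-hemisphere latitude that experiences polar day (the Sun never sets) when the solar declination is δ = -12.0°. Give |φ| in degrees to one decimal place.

Polar day requires cos H₀ = −tan φ tan δ ≤ −1, i.e. tan φ tan δ ≥ 1.
The boundary is |tan φ| · |tan δ| = 1, so |φ| = 90° − |δ| = 90° − 12.0° = 78.0° in the southern hemisphere.

|φ| = 78.0°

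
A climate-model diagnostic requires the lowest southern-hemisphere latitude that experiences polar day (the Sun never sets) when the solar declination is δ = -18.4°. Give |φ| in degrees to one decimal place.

|φ| = 71.6°

Polar day requires cos H₀ = −tan φ tan δ ≤ −1, i.e. tan φ tan δ ≥ 1.
The boundary is |tan φ| · |tan δ| = 1, so |φ| = 90° − |δ| = 90° − 18.4° = 71.6° in the southern hemisphere.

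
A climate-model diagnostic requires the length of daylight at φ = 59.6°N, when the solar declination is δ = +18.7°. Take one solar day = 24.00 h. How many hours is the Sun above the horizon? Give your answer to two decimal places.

cos H₀ = −tan φ · tan δ = −tan(+59.6°) × tan(+18.700°) = -0.5769, so H₀ = 2.1858 rad = 125.23°.
Daylight = 2H₀/(2π) × 24.00 h = (2.1858/π) × 24.00 = 16.70 h.

16.70 h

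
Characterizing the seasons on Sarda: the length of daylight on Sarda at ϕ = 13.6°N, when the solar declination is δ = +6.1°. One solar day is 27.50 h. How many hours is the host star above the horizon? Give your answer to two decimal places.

13.98 h

cos h₀ = −tan ϕ · tan δ = −tan(+13.6°) × tan(+6.100°) = -0.0259, so h₀ = 1.5967 rad = 91.48°.
Daylight = 2h₀/(2π) × 27.50 h = (1.5967/π) × 27.50 = 13.98 h.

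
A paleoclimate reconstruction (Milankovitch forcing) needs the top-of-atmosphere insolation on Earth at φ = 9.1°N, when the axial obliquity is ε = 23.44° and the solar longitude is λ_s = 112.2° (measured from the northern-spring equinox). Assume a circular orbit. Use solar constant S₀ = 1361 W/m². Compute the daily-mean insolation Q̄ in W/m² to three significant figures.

Solar declination: sin δ = sin ε · sin λ_s = sin 23.44° × sin 112.2° = 0.36830, so δ = +21.611°.
cos H₀ = −tan(+9.1°) tan(+21.611°) = -0.0635, H₀ = 1.6343 rad.
Bracket: H₀ sin φ sin δ + cos φ cos δ sin H₀ = 1.6343×0.15816×0.36830 + 0.98741×0.92971×0.99798 = 0.095199 + 0.916151 = 1.011350.
Q̄ = (S₀/π) × [bracket] = (1361/π) × 1.011350 = 438.1 W/m².

Q̄ ≈ 438 W/m²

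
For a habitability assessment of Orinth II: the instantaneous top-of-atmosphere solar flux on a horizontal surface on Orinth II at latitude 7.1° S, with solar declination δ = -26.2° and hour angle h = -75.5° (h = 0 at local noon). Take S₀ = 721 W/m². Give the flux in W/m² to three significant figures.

200 W/m²

cos θ_z = sin φ sin δ + cos φ cos δ cos h = 0.054571 + 0.222933 = 0.277504.
Flux = S₀ · cos θ_z = 721 × 0.277504 = 200.1 W/m².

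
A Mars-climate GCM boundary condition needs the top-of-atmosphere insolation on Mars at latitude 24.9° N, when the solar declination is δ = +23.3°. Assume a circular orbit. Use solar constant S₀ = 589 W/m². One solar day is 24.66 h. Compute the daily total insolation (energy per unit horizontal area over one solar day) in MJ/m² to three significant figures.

cos H₀ = −tan(+24.9°) tan(+23.300°) = -0.1999, H₀ = 1.7721 rad.
Bracket: H₀ sin φ sin δ + cos φ cos δ sin H₀ = 1.7721×0.42104×0.39555 + 0.90704×0.91845×0.97981 = 0.295130 + 0.816251 = 1.111381.
Q̄ = (S₀/π) × [bracket] = (589/π) × 1.111381 = 208.37 W/m².
Daily total = Q̄ × 24.66 h × 3600 s/h = 208.37 × 24.66 × 3600 / 10⁶ = 18.50 MJ/m².

18.5 MJ/m²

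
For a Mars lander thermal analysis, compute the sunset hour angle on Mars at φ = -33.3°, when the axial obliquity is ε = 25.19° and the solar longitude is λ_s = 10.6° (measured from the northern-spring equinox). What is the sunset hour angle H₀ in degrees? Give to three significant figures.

H₀ = 87.0°

Solar declination: sin δ = sin ε · sin λ_s = sin 25.19° × sin 10.6° = 0.07829, so δ = +4.490°.
cos H₀ = −tan φ · tan δ = −tan(-33.3°) × tan(+4.490°) = 0.0516, so H₀ = 1.5192 rad = 87.04°.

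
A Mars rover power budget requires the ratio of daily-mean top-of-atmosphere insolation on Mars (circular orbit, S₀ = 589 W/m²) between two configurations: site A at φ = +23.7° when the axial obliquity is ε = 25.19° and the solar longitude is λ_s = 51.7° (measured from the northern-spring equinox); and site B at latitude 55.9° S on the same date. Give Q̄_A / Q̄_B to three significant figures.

Q̄_A / Q̄_B ≈ 6.45

— Configuration A (φ=+23.7°):
Solar declination: sin δ = sin ε · sin λ_s = sin 25.19° × sin 51.7° = 0.33402, so δ = +19.513°.
cos H₀ = −tan(+23.7°) tan(+19.513°) = -0.1556, H₀ = 1.7270 rad.
Bracket: H₀ sin φ sin δ + cos φ cos δ sin H₀ = 1.7270×0.40195×0.33402 + 0.91566×0.94257×0.98783 = 0.231866 + 0.852570 = 1.084436.
Q̄ = (S₀/π) × [bracket] = (589/π) × 1.084436 = 203.31 W/m².
— Configuration B (φ=-55.9°):
cos H₀ = −tan(-55.9°) tan(+19.513°) = 0.5234, H₀ = 1.0200 rad.
Bracket: H₀ sin φ sin δ + cos φ cos δ sin H₀ = 1.0200×-0.82806×0.33402 + 0.56064×0.94257×0.85209 = -0.282120 + 0.450281 = 0.168161.
Q̄ = (S₀/π) × [bracket] = (589/π) × 0.168161 = 31.528 W/m².
Ratio Q̄_A / Q̄_B = 203.31 / 31.528 = 6.449.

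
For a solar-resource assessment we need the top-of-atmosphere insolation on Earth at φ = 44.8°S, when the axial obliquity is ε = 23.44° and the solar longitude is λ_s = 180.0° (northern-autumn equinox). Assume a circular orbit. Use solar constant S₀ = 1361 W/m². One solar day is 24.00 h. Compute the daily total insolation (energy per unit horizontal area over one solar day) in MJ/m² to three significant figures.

Solar declination: sin δ = sin ε · sin λ_s = sin 23.44° × sin 180.0° = 0.00000, so δ = +0.000°.
cos H₀ = −tan(-44.8°) tan(+0.000°) = 0.0000, H₀ = 1.5708 rad.
Bracket: H₀ sin φ sin δ + cos φ cos δ sin H₀ = 1.5708×-0.70463×0.00000 + 0.70957×1.00000×1.00000 = -0.000000 + 0.709570 = 0.709570.
Q̄ = (S₀/π) × [bracket] = (1361/π) × 0.709570 = 307.40 W/m².
Daily total = Q̄ × 24.00 h × 3600 s/h = 307.40 × 24.00 × 3600 / 10⁶ = 26.56 MJ/m².

26.6 MJ/m²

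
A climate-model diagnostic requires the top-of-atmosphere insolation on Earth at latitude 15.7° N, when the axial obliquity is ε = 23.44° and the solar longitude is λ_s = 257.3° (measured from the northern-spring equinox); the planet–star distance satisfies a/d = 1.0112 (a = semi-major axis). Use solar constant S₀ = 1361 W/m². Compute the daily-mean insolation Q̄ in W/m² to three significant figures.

Solar declination: sin δ = sin ε · sin λ_s = sin 23.44° × sin 257.3° = -0.38806, so δ = -22.834°.
cos H₀ = −tan(+15.7°) tan(-22.834°) = 0.1184, H₀ = 1.4522 rad.
Bracket: H₀ sin φ sin δ + cos φ cos δ sin H₀ = 1.4522×0.27060×-0.38806 + 0.96269×0.92164×0.99297 = -0.152494 + 0.881016 = 0.728522.
Inverse-square distance factor (a/d)² = 1.0112² = 1.022525.
Q̄ = (S₀/π) × 1.022525 × [bracket] = (1361/π) × 1.022525 × 0.728522 = 322.7 W/m².

Q̄ ≈ 323 W/m²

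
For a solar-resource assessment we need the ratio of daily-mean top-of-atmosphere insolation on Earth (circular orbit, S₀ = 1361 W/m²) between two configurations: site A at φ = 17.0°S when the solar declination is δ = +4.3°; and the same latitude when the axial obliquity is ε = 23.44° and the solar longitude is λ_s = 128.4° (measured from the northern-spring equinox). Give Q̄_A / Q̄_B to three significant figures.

— Configuration A (φ=-17.0°):
cos H₀ = −tan(-17.0°) tan(+4.300°) = 0.0230, H₀ = 1.5478 rad.
Bracket: H₀ sin φ sin δ + cos φ cos δ sin H₀ = 1.5478×-0.29237×0.07498 + 0.95630×0.99719×0.99974 = -0.033931 + 0.953365 = 0.919434.
Q̄ = (S₀/π) × [bracket] = (1361/π) × 0.919434 = 398.32 W/m².
— Configuration B (φ=-17.0°):
Solar declination: sin δ = sin ε · sin λ_s = sin 23.44° × sin 128.4° = 0.31174, so δ = +18.164°.
cos H₀ = −tan(-17.0°) tan(+18.164°) = 0.1003, H₀ = 1.4703 rad.
Bracket: H₀ sin φ sin δ + cos φ cos δ sin H₀ = 1.4703×-0.29237×0.31174 + 0.95630×0.95017×0.99496 = -0.134008 + 0.904068 = 0.770060.
Q̄ = (S₀/π) × [bracket] = (1361/π) × 0.770060 = 333.61 W/m².
Ratio Q̄_A / Q̄_B = 398.32 / 333.61 = 1.194.

Q̄_A / Q̄_B ≈ 1.19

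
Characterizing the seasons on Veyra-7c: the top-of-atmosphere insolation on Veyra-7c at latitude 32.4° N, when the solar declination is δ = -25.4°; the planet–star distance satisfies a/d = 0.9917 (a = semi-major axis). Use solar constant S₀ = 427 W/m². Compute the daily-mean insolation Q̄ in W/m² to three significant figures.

Q̄ ≈ 58.4 W/m²

cos H₀ = −tan(+32.4°) tan(-25.400°) = 0.3013, H₀ = 1.2647 rad.
Bracket: H₀ sin φ sin δ + cos φ cos δ sin H₀ = 1.2647×0.53583×-0.42894 + 0.84433×0.90334×0.95352 = -0.290677 + 0.727266 = 0.436589.
Inverse-square distance factor (a/d)² = 0.9917² = 0.983469.
Q̄ = (S₀/π) × 0.983469 × [bracket] = (427/π) × 0.983469 × 0.436589 = 58.36 W/m².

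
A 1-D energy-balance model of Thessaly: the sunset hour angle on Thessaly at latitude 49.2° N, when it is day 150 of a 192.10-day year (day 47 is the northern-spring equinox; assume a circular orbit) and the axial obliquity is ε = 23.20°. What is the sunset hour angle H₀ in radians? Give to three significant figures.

Solar longitude: λ_s = 360° × (150 − 47)/192.10 = 193.024°.
sin δ = sin 23.20° × sin 193.024° = -0.08878, so δ = -5.094°.
cos H₀ = −tan φ · tan δ = −tan(+49.2°) × tan(-5.094°) = 0.1033, so H₀ = 1.4673 rad = 84.07°.

H₀ = 1.47 rad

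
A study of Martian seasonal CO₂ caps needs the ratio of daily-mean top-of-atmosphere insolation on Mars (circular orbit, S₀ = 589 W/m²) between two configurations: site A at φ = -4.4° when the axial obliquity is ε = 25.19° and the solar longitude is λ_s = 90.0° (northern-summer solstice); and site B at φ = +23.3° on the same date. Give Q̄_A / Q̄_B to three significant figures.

Q̄_A / Q̄_B ≈ 0.765

— Configuration A (φ=-4.4°):
Solar declination: sin δ = sin ε · sin λ_s = sin 25.19° × sin 90.0° = 0.42562, so δ = +25.190°.
cos H₀ = −tan(-4.4°) tan(+25.190°) = 0.0362, H₀ = 1.5346 rad.
Bracket: H₀ sin φ sin δ + cos φ cos δ sin H₀ = 1.5346×-0.07672×0.42562 + 0.99705×0.90490×0.99934 = -0.050110 + 0.901635 = 0.851525.
Q̄ = (S₀/π) × [bracket] = (589/π) × 0.851525 = 159.65 W/m².
— Configuration B (φ=+23.3°):
cos H₀ = −tan(+23.3°) tan(+25.190°) = -0.2026, H₀ = 1.7748 rad.
Bracket: H₀ sin φ sin δ + cos φ cos δ sin H₀ = 1.7748×0.39555×0.42562 + 0.91845×0.90490×0.97927 = 0.298795 + 0.813877 = 1.112672.
Q̄ = (S₀/π) × [bracket] = (589/π) × 1.112672 = 208.61 W/m².
Ratio Q̄_A / Q̄_B = 159.65 / 208.61 = 0.7653.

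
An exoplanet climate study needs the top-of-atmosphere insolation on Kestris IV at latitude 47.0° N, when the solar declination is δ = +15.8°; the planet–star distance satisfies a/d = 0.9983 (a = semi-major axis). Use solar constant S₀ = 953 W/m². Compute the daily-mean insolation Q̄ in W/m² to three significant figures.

Q̄ ≈ 302 W/m²

cos H₀ = −tan(+47.0°) tan(+15.800°) = -0.3034, H₀ = 1.8791 rad.
Bracket: H₀ sin φ sin δ + cos φ cos δ sin H₀ = 1.8791×0.73135×0.27228 + 0.68200×0.96222×0.95285 = 0.374189 + 0.625293 = 0.999482.
Inverse-square distance factor (a/d)² = 0.9983² = 0.996603.
Q̄ = (S₀/π) × 0.996603 × [bracket] = (953/π) × 0.996603 × 0.999482 = 302.2 W/m².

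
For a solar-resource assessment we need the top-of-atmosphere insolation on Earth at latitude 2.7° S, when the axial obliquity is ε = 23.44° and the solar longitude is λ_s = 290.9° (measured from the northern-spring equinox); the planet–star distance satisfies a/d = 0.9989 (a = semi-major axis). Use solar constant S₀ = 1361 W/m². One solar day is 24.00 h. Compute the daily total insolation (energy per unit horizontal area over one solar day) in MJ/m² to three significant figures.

35.7 MJ/m²

Solar declination: sin δ = sin ε · sin λ_s = sin 23.44° × sin 290.9° = -0.37162, so δ = -21.815°.
cos H₀ = −tan(-2.7°) tan(-21.815°) = -0.0189, H₀ = 1.5897 rad.
Bracket: H₀ sin φ sin δ + cos φ cos δ sin H₀ = 1.5897×-0.04711×-0.37162 + 0.99889×0.92839×0.99982 = 0.027831 + 0.927193 = 0.955024.
Inverse-square distance factor (a/d)² = 0.9989² = 0.997801.
Q̄ = (S₀/π) × 0.997801 × [bracket] = (1361/π) × 0.997801 × 0.955024 = 412.83 W/m².
Daily total = Q̄ × 24.00 h × 3600 s/h = 412.83 × 24.00 × 3600 / 10⁶ = 35.67 MJ/m².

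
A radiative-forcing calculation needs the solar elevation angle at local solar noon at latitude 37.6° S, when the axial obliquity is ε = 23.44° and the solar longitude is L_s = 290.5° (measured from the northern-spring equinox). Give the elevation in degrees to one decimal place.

74.3°

Solar declination: sin δ = sin ε · sin L_s = sin 23.44° × sin 290.5° = -0.37260, so δ = -21.876°.
At local noon the hour angle is zero, so the zenith angle equals |ϕ − δ| = |-37.6° − (-21.876°)| = 15.724°.
Elevation = 90° − 15.724° = 74.3°.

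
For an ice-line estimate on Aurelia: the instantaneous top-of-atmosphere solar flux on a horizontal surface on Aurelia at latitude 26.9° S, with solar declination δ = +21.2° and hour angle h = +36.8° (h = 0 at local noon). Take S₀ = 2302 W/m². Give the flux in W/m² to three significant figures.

cos θ_z = sin φ sin δ + cos φ cos δ cos h = -0.163612 + 0.665763 = 0.502151.
Flux = S₀ · cos θ_z = 2302 × 0.502151 = 1156 W/m².

1.16e+03 W/m²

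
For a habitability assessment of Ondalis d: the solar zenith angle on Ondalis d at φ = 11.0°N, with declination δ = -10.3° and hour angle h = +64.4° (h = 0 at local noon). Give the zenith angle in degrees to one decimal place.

cos θ_z = sin φ sin δ + cos φ cos δ cos h = -0.034117 + 0.417312 = 0.383195.
θ_z = arccos(0.383195) = 67.5°.

θ_z = 67.5°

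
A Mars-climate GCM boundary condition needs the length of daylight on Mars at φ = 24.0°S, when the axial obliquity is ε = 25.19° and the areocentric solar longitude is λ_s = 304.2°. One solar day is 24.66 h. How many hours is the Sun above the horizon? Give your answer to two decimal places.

sin δ = sin 25.19° × sin 304.2° = -0.35202, so δ = -20.611°.
cos H₀ = −tan φ · tan δ = −tan(-24.0°) × tan(-20.611°) = -0.1674, so H₀ = 1.7390 rad = 99.64°.
Daylight = 2H₀/(2π) × 24.66 h = (1.7390/π) × 24.66 = 13.65 h.

13.65 h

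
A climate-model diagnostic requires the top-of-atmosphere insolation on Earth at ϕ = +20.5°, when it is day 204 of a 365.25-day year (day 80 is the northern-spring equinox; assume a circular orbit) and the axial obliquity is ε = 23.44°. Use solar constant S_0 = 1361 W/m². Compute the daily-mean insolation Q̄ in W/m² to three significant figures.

Solar longitude: L_s = 360° × (204 − 80)/365.25 = 122.218°.
sin δ = sin 23.44° × sin 122.218° = 0.33654, so δ = +19.666°.
cos h₀ = −tan(+20.5°) tan(+19.666°) = -0.1336, h₀ = 1.7048 rad.
Bracket: h₀ sin ϕ sin δ + cos ϕ cos δ sin h₀ = 1.7048×0.35021×0.33654 + 0.93667×0.94167×0.99103 = 0.200927 + 0.874122 = 1.075049.
Q̄ = (S_0/π) × [bracket] = (1361/π) × 1.075049 = 465.7 W/m².

Q̄ ≈ 466 W/m²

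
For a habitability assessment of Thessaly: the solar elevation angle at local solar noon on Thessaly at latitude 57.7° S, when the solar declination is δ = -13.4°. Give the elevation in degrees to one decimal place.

At local noon the hour angle is zero, so the zenith angle equals |φ − δ| = |-57.7° − (-13.400°)| = 44.300°.
Elevation = 90° − 44.300° = 45.7°.

45.7°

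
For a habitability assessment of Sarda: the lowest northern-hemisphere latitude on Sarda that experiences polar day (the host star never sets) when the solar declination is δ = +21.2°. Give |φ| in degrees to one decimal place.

|φ| = 68.8°

Polar day requires cos H₀ = −tan φ tan δ ≤ −1, i.e. tan φ tan δ ≥ 1.
The boundary is |tan φ| · |tan δ| = 1, so |φ| = 90° − |δ| = 90° − 21.2° = 68.8° in the northern hemisphere.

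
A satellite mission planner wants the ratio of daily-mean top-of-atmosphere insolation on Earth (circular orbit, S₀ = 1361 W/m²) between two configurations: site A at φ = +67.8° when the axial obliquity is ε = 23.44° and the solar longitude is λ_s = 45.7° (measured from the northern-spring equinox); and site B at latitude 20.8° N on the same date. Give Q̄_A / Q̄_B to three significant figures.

— Configuration A (φ=+67.8°):
Solar declination: sin δ = sin ε · sin λ_s = sin 23.44° × sin 45.7° = 0.28469, so δ = +16.541°.
cos H₀ = −tan(+67.8°) tan(+16.541°) = -0.7277, H₀ = 2.3858 rad.
Bracket: H₀ sin φ sin δ + cos φ cos δ sin H₀ = 2.3858×0.92587×0.28469 + 0.37784×0.95862×0.68586 = 0.628863 + 0.248422 = 0.877285.
Q̄ = (S₀/π) × [bracket] = (1361/π) × 0.877285 = 380.06 W/m².
— Configuration B (φ=+20.8°):
cos H₀ = −tan(+20.8°) tan(+16.541°) = -0.1128, H₀ = 1.6839 rad.
Bracket: H₀ sin φ sin δ + cos φ cos δ sin H₀ = 1.6839×0.35511×0.28469 + 0.93483×0.95862×0.99362 = 0.170236 + 0.890429 = 1.060665.
Q̄ = (S₀/π) × [bracket] = (1361/π) × 1.060665 = 459.50 W/m².
Ratio Q̄_A / Q̄_B = 380.06 / 459.50 = 0.8271.

Q̄_A / Q̄_B ≈ 0.827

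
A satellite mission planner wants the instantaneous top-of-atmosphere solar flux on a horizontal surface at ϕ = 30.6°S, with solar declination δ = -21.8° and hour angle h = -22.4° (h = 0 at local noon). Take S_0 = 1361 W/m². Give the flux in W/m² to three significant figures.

1.26e+03 W/m²

cos θ_z = sin ϕ sin δ + cos ϕ cos δ cos h = 0.189042 + 0.738885 = 0.927927.
Flux = S_0 · cos θ_z = 1361 × 0.927927 = 1263 W/m².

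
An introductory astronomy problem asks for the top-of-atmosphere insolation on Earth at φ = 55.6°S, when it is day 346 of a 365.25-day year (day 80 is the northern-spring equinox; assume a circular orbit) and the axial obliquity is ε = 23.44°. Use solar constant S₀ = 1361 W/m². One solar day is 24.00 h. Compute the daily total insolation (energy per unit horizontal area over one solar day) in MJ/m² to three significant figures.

42.5 MJ/m²

Solar longitude: λ_s = 360° × (346 − 80)/365.25 = 262.177°.
sin δ = sin 23.44° × sin 262.177° = -0.39409, so δ = -23.209°.
cos H₀ = −tan(-55.6°) tan(-23.209°) = -0.6262, H₀ = 2.2475 rad.
Bracket: H₀ sin φ sin δ + cos φ cos δ sin H₀ = 2.2475×-0.82511×-0.39409 + 0.56497×0.91907×0.77964 = 0.730814 + 0.404826 = 1.135640.
Q̄ = (S₀/π) × [bracket] = (1361/π) × 1.135640 = 491.98 W/m².
Daily total = Q̄ × 24.00 h × 3600 s/h = 491.98 × 24.00 × 3600 / 10⁶ = 42.51 MJ/m².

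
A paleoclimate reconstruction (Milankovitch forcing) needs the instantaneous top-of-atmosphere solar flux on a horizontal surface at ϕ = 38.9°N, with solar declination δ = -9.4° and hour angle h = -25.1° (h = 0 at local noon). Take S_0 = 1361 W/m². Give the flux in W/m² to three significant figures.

cos θ_z = sin ϕ sin δ + cos ϕ cos δ cos h = -0.102563 + 0.695289 = 0.592726.
Flux = S_0 · cos θ_z = 1361 × 0.592726 = 806.7 W/m².

807 W/m²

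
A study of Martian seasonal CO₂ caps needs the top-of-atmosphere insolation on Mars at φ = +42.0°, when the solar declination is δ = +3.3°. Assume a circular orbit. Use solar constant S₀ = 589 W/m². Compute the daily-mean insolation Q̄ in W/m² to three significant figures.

Q̄ ≈ 151 W/m²

cos H₀ = −tan(+42.0°) tan(+3.300°) = -0.0519, H₀ = 1.6227 rad.
Bracket: H₀ sin φ sin δ + cos φ cos δ sin H₀ = 1.6227×0.66913×0.05756 + 0.74314×0.99834×0.99865 = 0.062498 + 0.740905 = 0.803403.
Q̄ = (S₀/π) × [bracket] = (589/π) × 0.803403 = 150.6 W/m².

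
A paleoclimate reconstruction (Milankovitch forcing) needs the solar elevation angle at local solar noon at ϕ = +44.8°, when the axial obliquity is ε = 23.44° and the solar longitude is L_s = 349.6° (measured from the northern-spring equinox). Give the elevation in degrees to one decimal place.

Solar declination: sin δ = sin ε · sin L_s = sin 23.44° × sin 349.6° = -0.07181, so δ = -4.118°.
At local noon the hour angle is zero, so the zenith angle equals |ϕ − δ| = |+44.8° − (-4.118°)| = 48.918°.
Elevation = 90° − 48.918° = 41.1°.

41.1°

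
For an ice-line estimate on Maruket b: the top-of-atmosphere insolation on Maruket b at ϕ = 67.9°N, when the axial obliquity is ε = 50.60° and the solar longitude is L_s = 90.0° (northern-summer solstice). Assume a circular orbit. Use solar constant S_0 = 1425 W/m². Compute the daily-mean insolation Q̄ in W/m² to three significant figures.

Solar declination: sin δ = sin ε · sin L_s = sin 50.60° × sin 90.0° = 0.77273, so δ = +50.600°.
cos h₀ = −tan(+67.9°) tan(+50.600°) = -2.9981 ≤ −1 ⇒ polar day, h₀ = π.
Bracket: h₀ sin ϕ sin δ + cos ϕ cos δ sin h₀ = 3.1416×0.92653×0.77273 + 0.37622×0.63473×0.00000 = 2.249252 + 0.000000 = 2.249252.
Q̄ = (S_0/π) × [bracket] = (1425/π) × 2.249252 = 1020 W/m².

Q̄ ≈ 1.02e+03 W/m²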